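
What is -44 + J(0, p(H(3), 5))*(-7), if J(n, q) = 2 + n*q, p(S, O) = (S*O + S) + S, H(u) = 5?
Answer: -58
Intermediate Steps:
p(S, O) = 2*S + O*S (p(S, O) = (O*S + S) + S = (S + O*S) + S = 2*S + O*S)
-44 + J(0, p(H(3), 5))*(-7) = -44 + (2 + 0*(5*(2 + 5)))*(-7) = -44 + (2 + 0*(5*7))*(-7) = -44 + (2 + 0*35)*(-7) = -44 + (2 + 0)*(-7) = -44 + 2*(-7) = -44 - 14 = -58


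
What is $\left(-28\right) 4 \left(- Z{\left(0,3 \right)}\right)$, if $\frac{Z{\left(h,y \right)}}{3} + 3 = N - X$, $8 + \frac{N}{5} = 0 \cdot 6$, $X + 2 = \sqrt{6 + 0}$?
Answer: $-13776 - 336 \sqrt{6} \approx -14599.0$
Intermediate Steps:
$X = -2 + \sqrt{6}$ ($X = -2 + \sqrt{6 + 0} = -2 + \sqrt{6} \approx 0.44949$)
$N = -40$ ($N = -40 + 5 \cdot 0 \cdot 6 = -40 + 5 \cdot 0 = -40 + 0 = -40$)
$Z{\left(h,y \right)} = -123 - 3 \sqrt{6}$ ($Z{\left(h,y \right)} = -9 + 3 \left(-40 - \left(-2 + \sqrt{6}\right)\right) = -9 + 3 \left(-40 + \left(2 - \sqrt{6}\right)\right) = -9 + 3 \left(-38 - \sqrt{6}\right) = -9 - \left(114 + 3 \sqrt{6}\right) = -123 - 3 \sqrt{6}$)
$\left(-28\right) 4 \left(- Z{\left(0,3 \right)}\right) = \left(-28\right) 4 \left(- (-123 - 3 \sqrt{6})\right) = - 112 \left(123 + 3 \sqrt{6}\right) = -13776 - 336 \sqrt{6}$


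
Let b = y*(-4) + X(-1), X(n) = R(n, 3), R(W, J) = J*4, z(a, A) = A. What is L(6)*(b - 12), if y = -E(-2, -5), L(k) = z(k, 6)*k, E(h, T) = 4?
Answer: 576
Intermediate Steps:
R(W, J) = 4*J
L(k) = 6*k
X(n) = 12 (X(n) = 4*3 = 12)
y = -4 (y = -1*4 = -4)
b = 28 (b = -4*(-4) + 12 = 16 + 12 = 28)
L(6)*(b - 12) = (6*6)*(28 - 12) = 36*16 = 576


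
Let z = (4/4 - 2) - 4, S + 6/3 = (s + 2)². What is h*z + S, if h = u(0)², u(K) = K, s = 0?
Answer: 2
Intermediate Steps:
S = 2 (S = -2 + (0 + 2)² = -2 + 2² = -2 + 4 = 2)
h = 0 (h = 0² = 0)
z = -5 (z = (4*(¼) - 2) - 4 = (1 - 2) - 4 = -1 - 4 = -5)
h*z + S = 0*(-5) + 2 = 0 + 2 = 2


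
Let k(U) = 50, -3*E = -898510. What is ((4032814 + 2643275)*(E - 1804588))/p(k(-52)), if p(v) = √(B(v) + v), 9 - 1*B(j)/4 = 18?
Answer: -717719941943*√14 ≈ -2.6855e+12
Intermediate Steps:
E = 898510/3 (E = -⅓*(-898510) = 898510/3 ≈ 2.9950e+5)
B(j) = -36 (B(j) = 36 - 4*18 = 36 - 72 = -36)
p(v) = √(-36 + v)
((4032814 + 2643275)*(E - 1804588))/p(k(-52)) = ((4032814 + 2643275)*(898510/3 - 1804588))/(√(-36 + 50)) = (6676089*(-4515254/3))/(√14) = -717719941943*√14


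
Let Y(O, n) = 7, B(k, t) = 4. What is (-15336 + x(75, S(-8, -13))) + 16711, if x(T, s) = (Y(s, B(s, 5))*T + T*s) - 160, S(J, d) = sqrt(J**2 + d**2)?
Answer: 1740 + 75*sqrt(233) ≈ 2884.8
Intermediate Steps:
x(T, s) = -160 + 7*T + T*s (x(T, s) = (7*T + T*s) - 160 = -160 + 7*T + T*s)
(-15336 + x(75, S(-8, -13))) + 16711 = (-15336 + (-160 + 7*75 + 75*sqrt((-8)**2 + (-13)**2))) + 16711 = (-15336 + (-160 + 525 + 75*sqrt(64 + 169))) + 16711 = (-15336 + (-160 + 525 + 75*sqrt(233))) + 16711 = (-15336 + (365 + 75*sqrt(233))) + 16711 = (-14971 + 75*sqrt(233)) + 16711 = 1740 + 75*sqrt(233)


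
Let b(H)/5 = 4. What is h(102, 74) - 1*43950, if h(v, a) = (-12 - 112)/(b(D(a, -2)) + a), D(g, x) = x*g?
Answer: -2065712/47 ≈ -43951.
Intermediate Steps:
D(g, x) = g*x
b(H) = 20 (b(H) = 5*4 = 20)
h(v, a) = -124/(20 + a) (h(v, a) = (-12 - 112)/(20 + a) = -124/(20 + a))
h(102, 74) - 1*43950 = -124/(20 + 74) - 1*43950 = -124/94 - 43950 = -124*1/94 - 43950 = -62/47 - 43950 = -2065712/47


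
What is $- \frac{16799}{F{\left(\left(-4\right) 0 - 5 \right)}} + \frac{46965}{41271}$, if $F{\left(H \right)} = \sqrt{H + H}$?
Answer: $\frac{15655}{13757} + \frac{16799 i \sqrt{10}}{10} \approx 1.138 + 5312.3 i$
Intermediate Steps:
$F{\left(H \right)} = \sqrt{2} \sqrt{H}$ ($F{\left(H \right)} = \sqrt{2 H} = \sqrt{2} \sqrt{H}$)
$- \frac{16799}{F{\left(\left(-4\right) 0 - 5 \right)}} + \frac{46965}{41271} = - \frac{16799}{\sqrt{2} \sqrt{\left(-4\right) 0 - 5}} + \frac{46965}{41271} = - \frac{16799}{\sqrt{2} \sqrt{0 - 5}} + 46965 \cdot \frac{1}{41271} = - \frac{16799}{\sqrt{2} \sqrt{-5}} + \frac{15655}{13757} = - \frac{16799}{\sqrt{2} i \sqrt{5}} + \frac{15655}{13757} = - \frac{16799}{i \sqrt{10}} + \frac{15655}{13757} = - 16799 \left(- \frac{i \sqrt{10}}{10}\right) + \frac{15655}{13757} = \frac{16799 i \sqrt{10}}{10} + \frac{15655}{13757} = \frac{15655}{13757} + \frac{16799 i \sqrt{10}}{10}$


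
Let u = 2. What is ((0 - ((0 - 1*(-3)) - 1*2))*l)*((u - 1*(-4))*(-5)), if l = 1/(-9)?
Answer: -10/3 ≈ -3.3333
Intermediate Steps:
l = -1/9 ≈ -0.11111
((0 - ((0 - 1*(-3)) - 1*2))*l)*((u - 1*(-4))*(-5)) = ((0 - ((0 - 1*(-3)) - 1*2))*(-1/9))*((2 - 1*(-4))*(-5)) = ((0 - ((0 + 3) - 2))*(-1/9))*((2 + 4)*(-5)) = ((0 - (3 - 2))*(-1/9))*(6*(-5)) = ((0 - 1*1)*(-1/9))*(-30) = ((0 - 1)*(-1/9))*(-30) = -1*(-1/9)*(-30) = (1/9)*(-30) = -10/3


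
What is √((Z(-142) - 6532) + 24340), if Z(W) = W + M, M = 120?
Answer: √17786 ≈ 133.36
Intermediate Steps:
Z(W) = 120 + W (Z(W) = W + 120 = 120 + W)
√((Z(-142) - 6532) + 24340) = √(((120 - 142) - 6532) + 24340) = √((-22 - 6532) + 24340) = √(-6554 + 24340) = √17786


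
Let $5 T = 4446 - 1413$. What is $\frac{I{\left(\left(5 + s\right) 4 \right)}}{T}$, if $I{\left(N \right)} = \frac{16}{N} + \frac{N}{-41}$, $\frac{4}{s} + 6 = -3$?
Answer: $\frac{800}{1119177} \approx 0.00071481$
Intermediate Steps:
$s = - \frac{4}{9}$ ($s = \frac{4}{-6 - 3} = \frac{4}{-9} = 4 \left(- \frac{1}{9}\right) = - \frac{4}{9} \approx -0.44444$)
$I{\left(N \right)} = \frac{16}{N} - \frac{N}{41}$ ($I{\left(N \right)} = \frac{16}{N} + N \left(- \frac{1}{41}\right) = \frac{16}{N} - \frac{N}{41}$)
$T = \frac{3033}{5}$ ($T = \frac{4446 - 1413}{5} = \frac{1}{5} \cdot 3033 = \frac{3033}{5} \approx 606.6$)
$\frac{I{\left(\left(5 + s\right) 4 \right)}}{T} = \frac{\frac{16}{\left(5 - \frac{4}{9}\right) 4} - \frac{\left(5 - \frac{4}{9}\right) 4}{41}}{\frac{3033}{5}} = \left(\frac{16}{\frac{41}{9} \cdot 4} - \frac{\frac{41}{9} \cdot 4}{41}\right) \frac{5}{3033} = \left(\frac{16}{\frac{164}{9}} - \frac{4}{9}\right) \frac{5}{3033} = \left(16 \cdot \frac{9}{164} - \frac{4}{9}\right) \frac{5}{3033} = \left(\frac{36}{41} - \frac{4}{9}\right) \frac{5}{3033} = \frac{160}{369} \cdot \frac{5}{3033} = \frac{800}{1119177}$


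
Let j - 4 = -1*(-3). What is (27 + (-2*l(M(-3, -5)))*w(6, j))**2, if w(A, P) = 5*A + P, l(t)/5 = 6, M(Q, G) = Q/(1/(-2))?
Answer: 4809249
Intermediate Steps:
M(Q, G) = -2*Q (M(Q, G) = Q/(-1/2) = Q*(-2) = -2*Q)
j = 7 (j = 4 - 1*(-3) = 4 + 3 = 7)
l(t) = 30 (l(t) = 5*6 = 30)
w(A, P) = P + 5*A
(27 + (-2*l(M(-3, -5)))*w(6, j))**2 = (27 + (-2*30)*(7 + 5*6))**2 = (27 - 60*(7 + 30))**2 = (27 - 60*37)**2 = (27 - 2220)**2 = (-2193)**2 = 4809249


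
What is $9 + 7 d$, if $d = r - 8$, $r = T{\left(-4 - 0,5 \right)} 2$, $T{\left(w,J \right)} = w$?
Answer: $-103$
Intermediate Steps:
$r = -8$ ($r = \left(-4 - 0\right) 2 = \left(-4 + 0\right) 2 = \left(-4\right) 2 = -8$)
$d = -16$ ($d = -8 - 8 = -16$)
$9 + 7 d = 9 + 7 \left(-16\right) = 9 - 112 = -103$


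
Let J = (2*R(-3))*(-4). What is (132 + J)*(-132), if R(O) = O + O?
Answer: -23760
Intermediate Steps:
R(O) = 2*O
J = 48 (J = (2*(2*(-3)))*(-4) = (2*(-6))*(-4) = -12*(-4) = 48)
(132 + J)*(-132) = (132 + 48)*(-132) = 180*(-132) = -23760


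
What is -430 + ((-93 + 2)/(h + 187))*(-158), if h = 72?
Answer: -13856/37 ≈ -374.49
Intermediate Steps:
-430 + ((-93 + 2)/(h + 187))*(-158) = -430 + ((-93 + 2)/(72 + 187))*(-158) = -430 - 91/259*(-158) = -430 - 91*1/259*(-158) = -430 - 13/37*(-158) = -430 + 2054/37 = -13856/37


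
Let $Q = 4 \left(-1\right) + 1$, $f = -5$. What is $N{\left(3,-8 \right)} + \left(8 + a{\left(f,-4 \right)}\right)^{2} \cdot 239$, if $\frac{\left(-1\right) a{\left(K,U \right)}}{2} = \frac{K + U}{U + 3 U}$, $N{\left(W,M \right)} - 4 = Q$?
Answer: $\frac{723039}{64} \approx 11297.0$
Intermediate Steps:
$Q = -3$ ($Q = -4 + 1 = -3$)
$N{\left(W,M \right)} = 1$ ($N{\left(W,M \right)} = 4 - 3 = 1$)
$a{\left(K,U \right)} = - \frac{K + U}{2 U}$ ($a{\left(K,U \right)} = - 2 \frac{K + U}{U + 3 U} = - 2 \frac{K + U}{4 U} = - \frac{K + U}{2 U}$)
$N{\left(3,-8 \right)} + \left(8 + a{\left(f,-4 \right)}\right)^{2} \cdot 239 = 1 + \left(8 + \frac{\left(-1\right) \left(-5\right) - -4}{2 \left(-4\right)}\right)^{2} \cdot 239 = 1 + \left(8 + \frac{1}{2} \left(- \frac{1}{4}\right) \left(5 + 4\right)\right)^{2} \cdot 239 = 1 + \left(8 + \frac{1}{2} \left(- \frac{1}{4}\right) 9\right)^{2} \cdot 239 = 1 + \left(8 - \frac{9}{8}\right)^{2} \cdot 239 = 1 + \left(\frac{55}{8}\right)^{2} \cdot 239 = 1 + \frac{3025}{64} \cdot 239 = 1 + \frac{722975}{64} = \frac{723039}{64}$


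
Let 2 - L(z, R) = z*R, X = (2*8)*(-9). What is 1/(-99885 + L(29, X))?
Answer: -1/95707 ≈ -1.0449e-5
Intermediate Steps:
X = -144 (X = 16*(-9) = -144)
L(z, R) = 2 - R*z (L(z, R) = 2 - z*R = 2 - R*z)
1/(-99885 + L(29, X)) = 1/(-99885 + (2 - 1*(-144)*29)) = 1/(-99885 + (2 + 4176)) = 1/(-99885 + 4178) = 1/(-95707) = -1/95707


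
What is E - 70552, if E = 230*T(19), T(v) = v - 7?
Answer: -67792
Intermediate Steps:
T(v) = -7 + v
E = 2760 (E = 230*(-7 + 19) = 230*12 = 2760)
E - 70552 = 2760 - 70552 = -67792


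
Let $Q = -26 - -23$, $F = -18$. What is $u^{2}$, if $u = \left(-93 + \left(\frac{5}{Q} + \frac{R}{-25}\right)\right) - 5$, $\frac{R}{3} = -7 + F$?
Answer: $\frac{84100}{9} \approx 9344.4$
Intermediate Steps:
$R = -75$ ($R = 3 \left(-7 - 18\right) = 3 \left(-25\right) = -75$)
$Q = -3$ ($Q = -26 + 23 = -3$)
$u = - \frac{290}{3}$ ($u = \left(-93 + \left(\frac{5}{-3} - \frac{75}{-25}\right)\right) - 5 = \left(-93 + \left(5 \left(- \frac{1}{3}\right) - -3\right)\right) - 5 = \left(-93 + \left(- \frac{5}{3} + 3\right)\right) - 5 = \left(-93 + \frac{4}{3}\right) - 5 = - \frac{275}{3} - 5 = - \frac{290}{3} \approx -96.667$)
$u^{2} = \left(- \frac{290}{3}\right)^{2} = \frac{84100}{9}$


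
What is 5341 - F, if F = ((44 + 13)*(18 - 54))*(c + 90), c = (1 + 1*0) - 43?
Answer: 103837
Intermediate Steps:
c = -42 (c = (1 + 0) - 43 = 1 - 43 = -42)
F = -98496 (F = ((44 + 13)*(18 - 54))*(-42 + 90) = (57*(-36))*48 = -2052*48 = -98496)
5341 - F = 5341 - 1*(-98496) = 5341 + 98496 = 103837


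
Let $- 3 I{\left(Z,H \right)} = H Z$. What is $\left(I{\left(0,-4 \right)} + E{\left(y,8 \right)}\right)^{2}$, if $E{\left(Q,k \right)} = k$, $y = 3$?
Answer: $64$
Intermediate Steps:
$I{\left(Z,H \right)} = - \frac{H Z}{3}$
$\left(I{\left(0,-4 \right)} + E{\left(y,8 \right)}\right)^{2} = \left(\left(- \frac{1}{3}\right) \left(-4\right) 0 + 8\right)^{2} = \left(0 + 8\right)^{2} = 8^{2} = 64$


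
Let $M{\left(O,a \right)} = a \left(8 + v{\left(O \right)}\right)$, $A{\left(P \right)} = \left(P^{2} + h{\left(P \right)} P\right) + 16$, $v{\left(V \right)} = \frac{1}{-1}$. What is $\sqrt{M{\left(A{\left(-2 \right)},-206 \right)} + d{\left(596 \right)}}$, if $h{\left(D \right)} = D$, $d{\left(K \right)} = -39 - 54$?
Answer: $i \sqrt{1535} \approx 39.179 i$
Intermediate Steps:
$v{\left(V \right)} = -1$
$d{\left(K \right)} = -93$ ($d{\left(K \right)} = -39 - 54 = -93$)
$A{\left(P \right)} = 16 + 2 P^{2}$ ($A{\left(P \right)} = \left(P^{2} + P P\right) + 16 = \left(P^{2} + P^{2}\right) + 16 = 2 P^{2} + 16 = 16 + 2 P^{2}$)
$M{\left(O,a \right)} = 7 a$ ($M{\left(O,a \right)} = a \left(8 - 1\right) = a 7 = 7 a$)
$\sqrt{M{\left(A{\left(-2 \right)},-206 \right)} + d{\left(596 \right)}} = \sqrt{7 \left(-206\right) - 93} = \sqrt{-1442 - 93} = \sqrt{-1535} = i \sqrt{1535}$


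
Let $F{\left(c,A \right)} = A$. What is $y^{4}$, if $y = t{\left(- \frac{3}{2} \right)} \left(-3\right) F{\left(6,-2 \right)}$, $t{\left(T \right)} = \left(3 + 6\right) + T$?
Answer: $4100625$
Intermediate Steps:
$t{\left(T \right)} = 9 + T$
$y = 45$ ($y = \left(9 - \frac{3}{2}\right) \left(-3\right) \left(-2\right) = \frac{15}{2} \left(-3\right) \left(-2\right) = \left(- \frac{45}{2}\right) \left(-2\right) = 45$)
$y^{4} = 45^{4} = 4100625$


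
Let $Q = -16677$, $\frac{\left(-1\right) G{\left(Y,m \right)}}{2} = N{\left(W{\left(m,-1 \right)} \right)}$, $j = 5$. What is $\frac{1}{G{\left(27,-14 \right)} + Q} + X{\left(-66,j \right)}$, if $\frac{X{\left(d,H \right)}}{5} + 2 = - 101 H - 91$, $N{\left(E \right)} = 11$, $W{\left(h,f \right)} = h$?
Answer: $- \frac{49930011}{16699} \approx -2990.0$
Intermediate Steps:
$G{\left(Y,m \right)} = -22$ ($G{\left(Y,m \right)} = \left(-2\right) 11 = -22$)
$X{\left(d,H \right)} = -465 - 505 H$ ($X{\left(d,H \right)} = -10 + 5 \left(- 101 H - 91\right) = -10 + 5 \left(-91 - 101 H\right) = -10 - \left(455 + 505 H\right) = -465 - 505 H$)
$\frac{1}{G{\left(27,-14 \right)} + Q} + X{\left(-66,j \right)} = \frac{1}{-22 - 16677} - 2990 = \frac{1}{-16699} - 2990 = - \frac{1}{16699} - 2990 = - \frac{49930011}{16699}$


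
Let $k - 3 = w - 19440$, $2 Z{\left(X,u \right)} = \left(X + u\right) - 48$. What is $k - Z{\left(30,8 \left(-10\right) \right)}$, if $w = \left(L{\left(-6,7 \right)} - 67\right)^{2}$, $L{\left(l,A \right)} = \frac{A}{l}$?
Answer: $- \frac{530687}{36} \approx -14741.0$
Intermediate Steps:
$Z{\left(X,u \right)} = -24 + \frac{X}{2} + \frac{u}{2}$ ($Z{\left(X,u \right)} = \frac{\left(X + u\right) - 48}{2} = \frac{-48 + X + u}{2} = -24 + \frac{X}{2} + \frac{u}{2}$)
$w = \frac{167281}{36}$ ($w = \left(\frac{7}{-6} - 67\right)^{2} = \left(7 \left(- \frac{1}{6}\right) - 67\right)^{2} = \left(- \frac{7}{6} - 67\right)^{2} = \left(- \frac{409}{6}\right)^{2} = \frac{167281}{36} \approx 4646.7$)
$k = - \frac{532451}{36}$ ($k = 3 + \left(\frac{167281}{36} - 19440\right) = 3 - \frac{532559}{36} = - \frac{532451}{36} \approx -14790.0$)
$k - Z{\left(30,8 \left(-10\right) \right)} = - \frac{532451}{36} - \left(-24 + \frac{1}{2} \cdot 30 + \frac{8 \left(-10\right)}{2}\right) = - \frac{532451}{36} - \left(-24 + 15 + \frac{1}{2} \left(-80\right)\right) = - \frac{532451}{36} - \left(-24 + 15 - 40\right) = - \frac{532451}{36} - -49 = - \frac{532451}{36} + 49 = - \frac{530687}{36}$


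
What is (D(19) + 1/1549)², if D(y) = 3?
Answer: 21603904/2399401 ≈ 9.0039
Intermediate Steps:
(D(19) + 1/1549)² = (3 + 1/1549)² = (4648/1549)² = 21603904/2399401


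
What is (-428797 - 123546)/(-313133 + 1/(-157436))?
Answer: 86958672548/49298406989 ≈ 1.7639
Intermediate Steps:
(-428797 - 123546)/(-313133 + 1/(-157436)) = -552343/(-313133 - 1/157436) = -552343/(-49298406989/157436) = -552343*(-157436/49298406989) = 86958672548/49298406989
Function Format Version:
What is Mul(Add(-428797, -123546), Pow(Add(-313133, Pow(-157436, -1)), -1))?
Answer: Rational(86958672548, 49298406989) ≈ 1.7639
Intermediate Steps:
Mul(Add(-428797, -123546), Pow(Add(-313133, Pow(-157436, -1)), -1)) = Mul(-552343, Pow(Add(-313133, Rational(-1, 157436)), -1)) = Mul(-552343, Pow(Rational(-49298406989, 157436), -1)) = Mul(-552343, Rational(-157436, 49298406989)) = Rational(86958672548, 49298406989)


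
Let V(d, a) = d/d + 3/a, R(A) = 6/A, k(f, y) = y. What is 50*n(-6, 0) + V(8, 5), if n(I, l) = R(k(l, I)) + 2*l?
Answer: -242/5 ≈ -48.400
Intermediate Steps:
V(d, a) = 1 + 3/a
n(I, l) = 2*l + 6/I (n(I, l) = 6/I + 2*l = 2*l + 6/I)
50*n(-6, 0) + V(8, 5) = 50*(2*0 + 6/(-6)) + (3 + 5)/5 = 50*(0 + 6*(-⅙)) + (⅕)*8 = 50*(0 - 1) + 8/5 = 50*(-1) + 8/5 = -50 + 8/5 = -242/5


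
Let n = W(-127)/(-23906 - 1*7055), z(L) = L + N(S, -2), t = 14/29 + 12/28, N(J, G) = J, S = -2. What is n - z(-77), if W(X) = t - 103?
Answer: 496542281/6285083 ≈ 79.003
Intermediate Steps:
t = 185/203 (t = 14*(1/29) + 12*(1/28) = 14/29 + 3/7 = 185/203 ≈ 0.91133)
W(X) = -20724/203 (W(X) = 185/203 - 103 = -20724/203)
z(L) = -2 + L (z(L) = L - 2 = -2 + L)
n = 20724/6285083 (n = -20724/(203*(-23906 - 1*7055)) = -20724/(203*(-23906 - 7055)) = -20724/203/(-30961) = -20724/203*(-1/30961) = 20724/6285083 ≈ 0.0032973)
n - z(-77) = 20724/6285083 - (-2 - 77) = 20724/6285083 - 1*(-79) = 20724/6285083 + 79 = 496542281/6285083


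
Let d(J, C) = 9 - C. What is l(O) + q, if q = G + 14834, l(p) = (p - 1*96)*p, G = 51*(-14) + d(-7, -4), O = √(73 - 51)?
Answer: 14155 - 96*√22 ≈ 13705.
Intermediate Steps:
O = √22 ≈ 4.6904
G = -701 (G = 51*(-14) + (9 - 1*(-4)) = -714 + (9 + 4) = -714 + 13 = -701)
l(p) = p*(-96 + p) (l(p) = (p - 96)*p = (-96 + p)*p = p*(-96 + p))
q = 14133 (q = -701 + 14834 = 14133)
l(O) + q = √22*(-96 + √22) + 14133 = 14133 + √22*(-96 + √22)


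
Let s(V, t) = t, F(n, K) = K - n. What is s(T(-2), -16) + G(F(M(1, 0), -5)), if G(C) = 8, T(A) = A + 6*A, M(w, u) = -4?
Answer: -8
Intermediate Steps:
T(A) = 7*A
s(T(-2), -16) + G(F(M(1, 0), -5)) = -16 + 8 = -8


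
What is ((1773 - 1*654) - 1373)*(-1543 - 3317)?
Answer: 1234440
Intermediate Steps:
((1773 - 1*654) - 1373)*(-1543 - 3317) = ((1773 - 654) - 1373)*(-4860) = (1119 - 1373)*(-4860) = -254*(-4860) = 1234440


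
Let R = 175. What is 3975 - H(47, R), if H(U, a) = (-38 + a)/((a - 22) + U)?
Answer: 794863/200 ≈ 3974.3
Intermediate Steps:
H(U, a) = (-38 + a)/(-22 + U + a) (H(U, a) = (-38 + a)/((-22 + a) + U) = (-38 + a)/(-22 + U + a))
3975 - H(47, R) = 3975 - (-38 + 175)/(-22 + 47 + 175) = 3975 - 137/200 = 794863/200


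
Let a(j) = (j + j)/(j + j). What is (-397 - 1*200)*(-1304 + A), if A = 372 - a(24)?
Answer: 557001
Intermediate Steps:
a(j) = 1 (a(j) = (2*j)/((2*j)) = (2*j)*(1/(2*j)) = 1)
A = 371 (A = 372 - 1*1 = 372 - 1 = 371)
(-397 - 1*200)*(-1304 + A) = (-397 - 1*200)*(-1304 + 371) = (-397 - 200)*(-933) = -597*(-933) = 557001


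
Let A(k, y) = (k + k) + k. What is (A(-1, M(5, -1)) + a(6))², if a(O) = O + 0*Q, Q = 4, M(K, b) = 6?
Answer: 9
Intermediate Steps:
a(O) = O (a(O) = O + 0*4 = O + 0 = O)
A(k, y) = 3*k (A(k, y) = 2*k + k = 3*k)
(A(-1, M(5, -1)) + a(6))² = (3*(-1) + 6)² = (-3 + 6)² = 3² = 9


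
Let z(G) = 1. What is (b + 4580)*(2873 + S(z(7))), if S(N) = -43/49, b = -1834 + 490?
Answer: 455415224/49 ≈ 9.2942e+6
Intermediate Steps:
b = -1344
S(N) = -43/49 (S(N) = -43*1/49 = -43/49)
(b + 4580)*(2873 + S(z(7))) = (-1344 + 4580)*(2873 - 43/49) = 3236*(140734/49) = 455415224/49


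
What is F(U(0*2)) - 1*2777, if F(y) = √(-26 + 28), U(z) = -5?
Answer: -2777 + √2 ≈ -2775.6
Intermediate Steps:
F(y) = √2
F(U(0*2)) - 1*2777 = √2 - 1*2777 = √2 - 2777 = -2777 + √2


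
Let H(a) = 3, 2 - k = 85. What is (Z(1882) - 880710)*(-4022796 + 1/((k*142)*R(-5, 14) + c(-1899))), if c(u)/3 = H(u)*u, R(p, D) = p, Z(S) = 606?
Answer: 148130094637071672/41839 ≈ 3.5405e+12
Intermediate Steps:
k = -83 (k = 2 - 1*85 = 2 - 85 = -83)
c(u) = 9*u (c(u) = 3*(3*u) = 9*u)
(Z(1882) - 880710)*(-4022796 + 1/((k*142)*R(-5, 14) + c(-1899))) = (606 - 880710)*(-4022796 + 1/(-83*142*(-5) + 9*(-1899))) = -880104*(-4022796 + 1/(-11786*(-5) - 17091)) = -880104*(-4022796 + 1/(58930 - 17091)) = -880104*(-4022796 + 1/41839) = -880104*(-168309761843/41839) = 148130094637071672/41839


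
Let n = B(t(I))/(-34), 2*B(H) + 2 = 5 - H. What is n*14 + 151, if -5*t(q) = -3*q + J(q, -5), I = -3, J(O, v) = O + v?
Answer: 12779/85 ≈ 150.34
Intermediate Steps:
t(q) = 1 + 2*q/5 (t(q) = -(-3*q + (q - 5))/5 = -(-3*q + (-5 + q))/5 = -(-5 - 2*q)/5 = 1 + 2*q/5)
B(H) = 3/2 - H/2 (B(H) = -1 + (5 - H)/2 = -1 + (5/2 - H/2) = 3/2 - H/2)
n = -4/85 (n = (3/2 - (1 + (⅖)*(-3))/2)/(-34) = (3/2 - (1 - 6/5)/2)*(-1/34) = (3/2 - ½*(-⅕))*(-1/34) = (3/2 + ⅒)*(-1/34) = (8/5)*(-1/34) = -4/85 ≈ -0.047059)
n*14 + 151 = -4/85*14 + 151 = -56/85 + 151 = 12779/85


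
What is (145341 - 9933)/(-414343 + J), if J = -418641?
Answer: -16926/104123 ≈ -0.16256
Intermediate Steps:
(145341 - 9933)/(-414343 + J) = (145341 - 9933)/(-414343 - 418641) = 135408/(-832984) = 135408*(-1/832984) = -16926/104123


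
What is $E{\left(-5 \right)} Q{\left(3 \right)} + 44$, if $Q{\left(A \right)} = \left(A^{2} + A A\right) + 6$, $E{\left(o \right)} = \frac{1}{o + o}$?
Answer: $\frac{208}{5} \approx 41.6$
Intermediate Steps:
$E{\left(o \right)} = \frac{1}{2 o}$
$Q{\left(A \right)} = 6 + 2 A^{2}$ ($Q{\left(A \right)} = \left(A^{2} + A^{2}\right) + 6 = 2 A^{2} + 6 = 6 + 2 A^{2}$)
$E{\left(-5 \right)} Q{\left(3 \right)} + 44 = \frac{1}{2 \left(-5\right)} \left(6 + 2 \cdot 3^{2}\right) + 44 = \frac{1}{2} \left(- \frac{1}{5}\right) \left(6 + 2 \cdot 9\right) + 44 = - \frac{6 + 18}{10} + 44 = \left(- \frac{1}{10}\right) 24 + 44 = - \frac{12}{5} + 44 = \frac{208}{5}$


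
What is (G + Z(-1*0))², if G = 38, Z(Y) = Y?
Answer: 1444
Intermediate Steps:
(G + Z(-1*0))² = (38 - 1*0)² = (38 + 0)² = 38² = 1444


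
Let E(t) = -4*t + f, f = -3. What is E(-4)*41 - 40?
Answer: 493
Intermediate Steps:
E(t) = -3 - 4*t (E(t) = -4*t - 3 = -3 - 4*t)
E(-4)*41 - 40 = (-3 - 4*(-4))*41 - 40 = (-3 + 16)*41 - 40 = 13*41 - 40 = 533 - 40 = 493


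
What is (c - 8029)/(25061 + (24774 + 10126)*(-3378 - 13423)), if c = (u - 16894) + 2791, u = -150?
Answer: 22282/586329839 ≈ 3.8003e-5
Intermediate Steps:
c = -14253 (c = (-150 - 16894) + 2791 = -17044 + 2791 = -14253)
(c - 8029)/(25061 + (24774 + 10126)*(-3378 - 13423)) = (-14253 - 8029)/(25061 + (24774 + 10126)*(-3378 - 13423)) = -22282/(25061 + 34900*(-16801)) = -22282/(25061 - 586354900) = -22282/(-586329839) = -22282*(-1/586329839) = 22282/586329839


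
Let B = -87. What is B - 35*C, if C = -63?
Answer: 2118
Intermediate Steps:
B - 35*C = -87 - 35*(-63) = -87 + 2205 = 2118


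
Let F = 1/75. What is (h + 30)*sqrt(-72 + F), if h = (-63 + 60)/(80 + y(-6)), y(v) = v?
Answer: 739*I*sqrt(16197)/370 ≈ 254.19*I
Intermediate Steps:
h = -3/74 (h = (-63 + 60)/(80 - 6) = -3/74 ≈ -0.040541)
F = 1/75 ≈ 0.013333
(h + 30)*sqrt(-72 + F) = (-3/74 + 30)*sqrt(-72 + 1/75) = 2217*sqrt(-5399/75)/74 = 2217*(I*sqrt(16197)/15)/74 = 739*I*sqrt(16197)/370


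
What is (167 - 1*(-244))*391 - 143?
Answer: 160558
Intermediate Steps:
(167 - 1*(-244))*391 - 143 = (167 + 244)*391 - 143 = 411*391 - 143 = 160701 - 143 = 160558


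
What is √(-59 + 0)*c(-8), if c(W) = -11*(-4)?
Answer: 44*I*√59 ≈ 337.97*I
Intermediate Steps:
c(W) = 44
√(-59 + 0)*c(-8) = √(-59 + 0)*44 = √(-59)*44 = (I*√59)*44 = 44*I*√59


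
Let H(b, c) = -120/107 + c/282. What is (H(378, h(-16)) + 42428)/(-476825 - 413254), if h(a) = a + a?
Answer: -640092604/13428621873 ≈ -0.047666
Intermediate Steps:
h(a) = 2*a
H(b, c) = -120/107 + c/282 (H(b, c) = -120*1/107 + c*(1/282) = -120/107 + c/282)
(H(378, h(-16)) + 42428)/(-476825 - 413254) = ((-120/107 + (2*(-16))/282) + 42428)/(-476825 - 413254) = ((-120/107 + (1/282)*(-32)) + 42428)/(-890079) = ((-120/107 - 16/141) + 42428)*(-1/890079) = (-18632/15087 + 42428)*(-1/890079) = (640092604/15087)*(-1/890079) = -640092604/13428621873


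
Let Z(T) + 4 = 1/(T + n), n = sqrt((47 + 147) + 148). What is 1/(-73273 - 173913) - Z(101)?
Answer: 9723051451/2437006774 + 3*sqrt(38)/9859 ≈ 3.9916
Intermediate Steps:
n = 3*sqrt(38) (n = sqrt(194 + 148) = sqrt(342) = 3*sqrt(38) ≈ 18.493)
Z(T) = -4 + 1/(T + 3*sqrt(38))
1/(-73273 - 173913) - Z(101) = 1/(-73273 - 173913) - (1 - 12*sqrt(38) - 4*101)/(101 + 3*sqrt(38)) = 1/(-247186) - (1 - 12*sqrt(38) - 404)/(101 + 3*sqrt(38)) = -1/247186 - (-403 - 12*sqrt(38))/(101 + 3*sqrt(38))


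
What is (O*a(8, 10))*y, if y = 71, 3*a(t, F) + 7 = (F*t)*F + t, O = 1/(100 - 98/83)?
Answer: 524477/2734 ≈ 191.83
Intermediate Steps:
O = 83/8202 (O = 1/(100 - 98*1/83) = 1/(100 - 98/83) = 1/(8202/83) = 83/8202 ≈ 0.010119)
a(t, F) = -7/3 + t/3 + t*F**2/3 (a(t, F) = -7/3 + ((F*t)*F + t)/3 = -7/3 + (t*F**2 + t)/3 = -7/3 + (t + t*F**2)/3 = -7/3 + (t/3 + t*F**2/3) = -7/3 + t/3 + t*F**2/3)
(O*a(8, 10))*y = (83*(-7/3 + (1/3)*8 + (1/3)*8*10**2)/8202)*71 = (83*(-7/3 + 8/3 + (1/3)*8*100)/8202)*71 = (83*(-7/3 + 8/3 + 800/3)/8202)*71 = ((83/8202)*267)*71 = (7387/2734)*71 = 524477/2734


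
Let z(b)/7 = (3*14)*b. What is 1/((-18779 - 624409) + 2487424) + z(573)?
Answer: 310683685033/1844236 ≈ 1.6846e+5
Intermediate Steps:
z(b) = 294*b (z(b) = 7*((3*14)*b) = 7*(42*b) = 294*b)
1/((-18779 - 624409) + 2487424) + z(573) = 1/((-18779 - 624409) + 2487424) + 294*573 = 1/(-643188 + 2487424) + 168462 = 1/1844236 + 168462 = 310683685033/1844236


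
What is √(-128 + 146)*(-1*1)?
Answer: -3*√2 ≈ -4.2426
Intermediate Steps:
√(-128 + 146)*(-1*1) = √18*(-1) = (3*√2)*(-1) = -3*√2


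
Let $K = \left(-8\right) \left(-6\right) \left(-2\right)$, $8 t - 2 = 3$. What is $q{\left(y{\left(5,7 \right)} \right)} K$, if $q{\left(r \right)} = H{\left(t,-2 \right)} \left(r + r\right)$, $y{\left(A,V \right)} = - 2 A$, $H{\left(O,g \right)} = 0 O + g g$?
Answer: $7680$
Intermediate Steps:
$t = \frac{5}{8}$ ($t = \frac{1}{4} + \frac{1}{8} \cdot 3 = \frac{1}{4} + \frac{3}{8} = \frac{5}{8} \approx 0.625$)
$H{\left(O,g \right)} = g^{2}$ ($H{\left(O,g \right)} = 0 + g^{2} = g^{2}$)
$K = -96$ ($K = 48 \left(-2\right) = -96$)
$q{\left(r \right)} = 8 r$ ($q{\left(r \right)} = \left(-2\right)^{2} \left(r + r\right) = 4 \cdot 2 r = 8 r$)
$q{\left(y{\left(5,7 \right)} \right)} K = 8 \left(\left(-2\right) 5\right) \left(-96\right) = 8 \left(-10\right) \left(-96\right) = \left(-80\right) \left(-96\right) = 7680$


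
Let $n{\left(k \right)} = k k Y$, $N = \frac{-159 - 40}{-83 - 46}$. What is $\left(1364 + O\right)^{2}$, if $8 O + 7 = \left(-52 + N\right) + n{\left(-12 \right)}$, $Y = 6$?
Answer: $\frac{142825793929}{66564} \approx 2.1457 \cdot 10^{6}$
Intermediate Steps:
$N = \frac{199}{129}$ ($N = - \frac{199}{-129} = \left(-199\right) \left(- \frac{1}{129}\right) = \frac{199}{129} \approx 1.5426$)
$n{\left(k \right)} = 6 k^{2}$ ($n{\left(k \right)} = k k 6 = k^{2} \cdot 6 = 6 k^{2}$)
$O = \frac{26011}{258}$ ($O = - \frac{7}{8} + \frac{\left(-52 + \frac{199}{129}\right) + 6 \left(-12\right)^{2}}{8} = - \frac{7}{8} + \frac{- \frac{6509}{129} + 6 \cdot 144}{8} = - \frac{7}{8} + \frac{- \frac{6509}{129} + 864}{8} = - \frac{7}{8} + \frac{1}{8} \cdot \frac{104947}{129} = - \frac{7}{8} + \frac{104947}{1032} = \frac{26011}{258} \approx 100.82$)
$\left(1364 + O\right)^{2} = \left(1364 + \frac{26011}{258}\right)^{2} = \left(\frac{377923}{258}\right)^{2} = \frac{142825793929}{66564}$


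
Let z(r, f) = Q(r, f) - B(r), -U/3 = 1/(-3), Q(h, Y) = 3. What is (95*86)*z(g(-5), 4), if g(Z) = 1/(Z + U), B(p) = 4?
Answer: -8170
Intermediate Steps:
U = 1 (U = -3/(-3) = -3*(-1)/3 = -3*(-⅓) = 1)
g(Z) = 1/(1 + Z) (g(Z) = 1/(Z + 1) = 1/(1 + Z))
z(r, f) = -1 (z(r, f) = 3 - 1*4 = 3 - 4 = -1)
(95*86)*z(g(-5), 4) = (95*86)*(-1) = 8170*(-1) = -8170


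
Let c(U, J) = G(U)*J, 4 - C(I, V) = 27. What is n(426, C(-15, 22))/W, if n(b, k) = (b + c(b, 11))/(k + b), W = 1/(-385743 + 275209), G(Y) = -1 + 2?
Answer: -48303358/403 ≈ -1.1986e+5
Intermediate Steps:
C(I, V) = -23 (C(I, V) = 4 - 1*27 = 4 - 27 = -23)
G(Y) = 1
W = -1/110534 (W = 1/(-110534) = -1/110534 ≈ -9.0470e-6)
c(U, J) = J (c(U, J) = 1*J = J)
n(b, k) = (11 + b)/(b + k) (n(b, k) = (b + 11)/(k + b) = (11 + b)/(b + k))
n(426, C(-15, 22))/W = ((11 + 426)/(426 - 23))/(-1/110534) = (437/403)*(-110534) = -48303358/403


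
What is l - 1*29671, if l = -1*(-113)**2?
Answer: -42440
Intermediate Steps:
l = -12769 (l = -1*12769 = -12769)
l - 1*29671 = -12769 - 1*29671 = -12769 - 29671 = -42440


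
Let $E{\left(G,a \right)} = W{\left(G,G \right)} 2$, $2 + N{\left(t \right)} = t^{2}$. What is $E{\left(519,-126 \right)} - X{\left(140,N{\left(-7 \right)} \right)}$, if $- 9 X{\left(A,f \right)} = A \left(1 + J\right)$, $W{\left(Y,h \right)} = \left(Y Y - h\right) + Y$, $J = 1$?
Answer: $\frac{4848778}{9} \approx 5.3875 \cdot 10^{5}$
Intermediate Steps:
$W{\left(Y,h \right)} = Y + Y^{2} - h$ ($W{\left(Y,h \right)} = \left(Y^{2} - h\right) + Y = Y + Y^{2} - h$)
$N{\left(t \right)} = -2 + t^{2}$
$E{\left(G,a \right)} = 2 G^{2}$ ($E{\left(G,a \right)} = \left(G + G^{2} - G\right) 2 = G^{2} \cdot 2 = 2 G^{2}$)
$X{\left(A,f \right)} = - \frac{2 A}{9}$ ($X{\left(A,f \right)} = - \frac{A \left(1 + 1\right)}{9} = - \frac{A 2}{9} = - \frac{2 A}{9}$)
$E{\left(519,-126 \right)} - X{\left(140,N{\left(-7 \right)} \right)} = 2 \cdot 519^{2} - \left(- \frac{2}{9}\right) 140 = 2 \cdot 269361 - - \frac{280}{9} = 538722 + \frac{280}{9} = \frac{4848778}{9}$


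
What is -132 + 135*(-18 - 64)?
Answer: -11202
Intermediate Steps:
-132 + 135*(-18 - 64) = -132 + 135*(-82) = -132 - 11070 = -11202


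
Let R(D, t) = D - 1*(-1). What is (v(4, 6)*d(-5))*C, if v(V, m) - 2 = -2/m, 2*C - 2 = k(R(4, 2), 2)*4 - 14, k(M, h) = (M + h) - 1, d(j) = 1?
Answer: 10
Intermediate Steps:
R(D, t) = 1 + D (R(D, t) = D + 1 = 1 + D)
k(M, h) = -1 + M + h
C = 6 (C = 1 + ((-1 + (1 + 4) + 2)*4 - 14)/2 = 1 + ((-1 + 5 + 2)*4 - 14)/2 = 1 + (6*4 - 14)/2 = 1 + (24 - 14)/2 = 1 + (½)*10 = 1 + 5 = 6)
v(V, m) = 2 - 2/m
(v(4, 6)*d(-5))*C = ((2 - 2/6)*1)*6 = ((2 - 2*⅙)*1)*6 = ((2 - ⅓)*1)*6 = ((5/3)*1)*6 = (5/3)*6 = 10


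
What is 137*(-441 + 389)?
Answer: -7124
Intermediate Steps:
137*(-441 + 389) = 137*(-52) = -7124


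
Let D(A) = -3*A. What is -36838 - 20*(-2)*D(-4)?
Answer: -36358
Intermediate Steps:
-36838 - 20*(-2)*D(-4) = -36838 - 20*(-2)*(-3*(-4)) = -36838 - (-40)*12 = -36838 - 1*(-480) = -36838 + 480 = -36358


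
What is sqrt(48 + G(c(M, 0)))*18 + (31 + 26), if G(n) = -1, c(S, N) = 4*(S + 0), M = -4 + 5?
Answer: 57 + 18*sqrt(47) ≈ 180.40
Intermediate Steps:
M = 1
c(S, N) = 4*S
sqrt(48 + G(c(M, 0)))*18 + (31 + 26) = sqrt(48 - 1)*18 + (31 + 26) = sqrt(47)*18 + 57 = 18*sqrt(47) + 57 = 57 + 18*sqrt(47)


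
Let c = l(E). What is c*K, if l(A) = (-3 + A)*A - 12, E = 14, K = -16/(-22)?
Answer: 1136/11 ≈ 103.27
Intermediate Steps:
K = 8/11 (K = -16*(-1/22) = 8/11 ≈ 0.72727)
l(A) = -12 + A*(-3 + A) (l(A) = A*(-3 + A) - 12 = -12 + A*(-3 + A))
c = 142 (c = -12 + 14² - 3*14 = -12 + 196 - 42 = 142)
c*K = 142*(8/11) = 1136/11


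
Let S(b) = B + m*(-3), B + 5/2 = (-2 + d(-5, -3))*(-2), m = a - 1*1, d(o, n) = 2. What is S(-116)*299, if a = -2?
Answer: 3887/2 ≈ 1943.5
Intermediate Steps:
m = -3 (m = -2 - 1*1 = -2 - 1 = -3)
B = -5/2 (B = -5/2 + (-2 + 2)*(-2) = -5/2 + 0*(-2) = -5/2 + 0 = -5/2 ≈ -2.5000)
S(b) = 13/2 (S(b) = -5/2 - 3*(-3) = -5/2 + 9 = 13/2)
S(-116)*299 = (13/2)*299 = 3887/2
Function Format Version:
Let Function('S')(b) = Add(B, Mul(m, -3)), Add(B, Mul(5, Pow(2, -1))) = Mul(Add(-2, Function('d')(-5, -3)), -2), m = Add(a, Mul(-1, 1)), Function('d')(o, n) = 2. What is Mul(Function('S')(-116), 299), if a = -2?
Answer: Rational(3887, 2) ≈ 1943.5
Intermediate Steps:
m = -3 (m = Add(-2, Mul(-1, 1)) = Add(-2, -1) = -3)
B = Rational(-5, 2) (B = Add(Rational(-5, 2), Mul(Add(-2, 2), -2)) = Add(Rational(-5, 2), Mul(0, -2)) = Add(Rational(-5, 2), 0) = Rational(-5, 2) ≈ -2.5000)
Function('S')(b) = Rational(13, 2) (Function('S')(b) = Add(Rational(-5, 2), Mul(-3, -3)) = Add(Rational(-5, 2), 9) = Rational(13, 2))
Mul(Function('S')(-116), 299) = Mul(Rational(13, 2), 299) = Rational(3887, 2)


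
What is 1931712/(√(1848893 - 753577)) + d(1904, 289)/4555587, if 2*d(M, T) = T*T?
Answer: 83521/9111174 + 965856*√61/4087 ≈ 1845.8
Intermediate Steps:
d(M, T) = T²/2 (d(M, T) = (T*T)/2 = T²/2)
1931712/(√(1848893 - 753577)) + d(1904, 289)/4555587 = 1931712/(√(1848893 - 753577)) + ((½)*289²)/4555587 = 1931712/(√1095316) + ((½)*83521)*(1/4555587) = 1931712/((134*√61)) + (83521/2)*(1/4555587) = 1931712*(√61/8174) + 83521/9111174 = 965856*√61/4087 + 83521/9111174 = 83521/9111174 + 965856*√61/4087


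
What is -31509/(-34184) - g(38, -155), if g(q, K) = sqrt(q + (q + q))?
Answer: 31509/34184 - sqrt(114) ≈ -9.7553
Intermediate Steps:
g(q, K) = sqrt(3)*sqrt(q) (g(q, K) = sqrt(q + 2*q) = sqrt(3*q) = sqrt(3)*sqrt(q))
-31509/(-34184) - g(38, -155) = -31509/(-34184) - sqrt(3)*sqrt(38) = -31509*(-1/34184) - sqrt(114) = 31509/34184 - sqrt(114)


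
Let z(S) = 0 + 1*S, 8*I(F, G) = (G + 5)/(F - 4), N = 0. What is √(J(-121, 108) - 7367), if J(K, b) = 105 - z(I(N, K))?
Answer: 25*I*√186/4 ≈ 85.239*I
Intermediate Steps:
I(F, G) = (5 + G)/(8*(-4 + F)) (I(F, G) = ((G + 5)/(F - 4))/8 = ((5 + G)/(-4 + F))/8 = (5 + G)/(8*(-4 + F)))
z(S) = S (z(S) = 0 + S = S)
J(K, b) = 3365/32 + K/32 (J(K, b) = 105 - (5 + K)/(8*(-4 + 0)) = 105 - (5 + K)/(8*(-4)) = 105 - (-1)*(5 + K)/(8*4) = 105 - (-5/32 - K/32) = 105 + (5/32 + K/32) = 3365/32 + K/32)
√(J(-121, 108) - 7367) = √((3365/32 + (1/32)*(-121)) - 7367) = √((3365/32 - 121/32) - 7367) = √(811/8 - 7367) = √(-58125/8) = 25*I*√186/4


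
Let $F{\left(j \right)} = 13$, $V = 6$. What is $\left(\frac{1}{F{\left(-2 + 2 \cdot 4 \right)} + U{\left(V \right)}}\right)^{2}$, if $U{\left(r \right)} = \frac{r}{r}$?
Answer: $\frac{1}{196} \approx 0.005102$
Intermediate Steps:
$U{\left(r \right)} = 1$
$\left(\frac{1}{F{\left(-2 + 2 \cdot 4 \right)} + U{\left(V \right)}}\right)^{2} = \left(\frac{1}{13 + 1}\right)^{2} = \left(\frac{1}{14}\right)^{2} = \frac{1}{196}$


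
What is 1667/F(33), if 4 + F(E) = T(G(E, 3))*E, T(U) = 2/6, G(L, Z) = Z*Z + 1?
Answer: 1667/7 ≈ 238.14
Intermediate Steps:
G(L, Z) = 1 + Z² (G(L, Z) = Z² + 1 = 1 + Z²)
T(U) = ⅓ (T(U) = 2*(⅙) = ⅓)
F(E) = -4 + E/3
1667/F(33) = 1667/(-4 + (⅓)*33) = 1667/(-4 + 11) = 1667/7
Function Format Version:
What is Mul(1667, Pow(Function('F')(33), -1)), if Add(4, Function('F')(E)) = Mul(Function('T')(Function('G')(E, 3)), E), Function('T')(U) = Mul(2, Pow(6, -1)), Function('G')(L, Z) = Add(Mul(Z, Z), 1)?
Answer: Rational(1667, 7) ≈ 238.14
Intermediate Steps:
Function('G')(L, Z) = Add(1, Pow(Z, 2)) (Function('G')(L, Z) = Add(Pow(Z, 2), 1) = Add(1, Pow(Z, 2)))
Function('T')(U) = Rational(1, 3) (Function('T')(U) = Mul(2, Rational(1, 6)) = Rational(1, 3))
Function('F')(E) = Add(-4, Mul(Rational(1, 3), E))
Mul(1667, Pow(Function('F')(33), -1)) = Mul(1667, Pow(Add(-4, Mul(Rational(1, 3), 33)), -1)) = Mul(1667, Pow(Add(-4, 11), -1)) = Mul(1667, Pow(7, -1)) = Mul(1667, Rational(1, 7)) = Rational(1667, 7)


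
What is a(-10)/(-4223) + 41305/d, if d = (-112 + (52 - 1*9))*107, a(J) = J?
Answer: -174357185/31178409 ≈ -5.5922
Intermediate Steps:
d = -7383 (d = (-112 + (52 - 9))*107 = (-112 + 43)*107 = -69*107 = -7383)
a(-10)/(-4223) + 41305/d = -10/(-4223) + 41305/(-7383) = -10*(-1/4223) + 41305*(-1/7383) = 10/4223 - 41305/7383 = -174357185/31178409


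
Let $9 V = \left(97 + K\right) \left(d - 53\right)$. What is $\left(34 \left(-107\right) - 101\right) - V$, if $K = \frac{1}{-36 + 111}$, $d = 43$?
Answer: $- \frac{490213}{135} \approx -3631.2$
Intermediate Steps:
$K = \frac{1}{75} \approx 0.013333$
$V = - \frac{14552}{135}$ ($V = \frac{\left(97 + \frac{1}{75}\right) \left(43 - 53\right)}{9} = \frac{\frac{7276}{75} \left(-10\right)}{9} = \frac{1}{9} \left(- \frac{14552}{15}\right) = - \frac{14552}{135} \approx -107.79$)
$\left(34 \left(-107\right) - 101\right) - V = \left(34 \left(-107\right) - 101\right) - - \frac{14552}{135} = \left(-3638 - 101\right) + \frac{14552}{135} = -3739 + \frac{14552}{135} = - \frac{490213}{135}$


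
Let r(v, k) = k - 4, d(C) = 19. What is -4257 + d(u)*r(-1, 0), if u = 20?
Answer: -4333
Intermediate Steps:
r(v, k) = -4 + k
-4257 + d(u)*r(-1, 0) = -4257 + 19*(-4 + 0) = -4257 + 19*(-4) = -4257 - 76 = -4333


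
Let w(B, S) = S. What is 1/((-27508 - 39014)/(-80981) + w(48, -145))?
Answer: -80981/11675723 ≈ -0.0069358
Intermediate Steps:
1/((-27508 - 39014)/(-80981) + w(48, -145)) = 1/((-27508 - 39014)/(-80981) - 145) = 1/(-66522*(-1/80981) - 145) = 1/(66522/80981 - 145) = 1/(-11675723/80981) = -80981/11675723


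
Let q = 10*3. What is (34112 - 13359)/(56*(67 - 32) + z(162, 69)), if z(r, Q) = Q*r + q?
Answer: 20753/13168 ≈ 1.5760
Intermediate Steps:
q = 30
z(r, Q) = 30 + Q*r (z(r, Q) = Q*r + 30 = 30 + Q*r)
(34112 - 13359)/(56*(67 - 32) + z(162, 69)) = (34112 - 13359)/(56*(67 - 32) + (30 + 69*162)) = 20753/(56*35 + (30 + 11178)) = 20753/(1960 + 11208) = 20753/13168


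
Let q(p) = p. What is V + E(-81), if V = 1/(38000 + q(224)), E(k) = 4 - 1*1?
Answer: 114673/38224 ≈ 3.0000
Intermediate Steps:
E(k) = 3 (E(k) = 4 - 1 = 3)
V = 1/38224 (V = 1/(38000 + 224) = 1/38224 ≈ 2.6162e-5)
V + E(-81) = 1/38224 + 3 = 114673/38224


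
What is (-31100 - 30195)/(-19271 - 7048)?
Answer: 61295/26319 ≈ 2.3289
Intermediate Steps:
(-31100 - 30195)/(-19271 - 7048) = -61295/(-26319) = -61295*(-1/26319) = 61295/26319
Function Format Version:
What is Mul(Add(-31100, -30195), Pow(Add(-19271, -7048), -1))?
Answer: Rational(61295, 26319) ≈ 2.3289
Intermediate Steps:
Mul(Add(-31100, -30195), Pow(Add(-19271, -7048), -1)) = Mul(-61295, Pow(-26319, -1)) = Mul(-61295, Rational(-1, 26319)) = Rational(61295, 26319)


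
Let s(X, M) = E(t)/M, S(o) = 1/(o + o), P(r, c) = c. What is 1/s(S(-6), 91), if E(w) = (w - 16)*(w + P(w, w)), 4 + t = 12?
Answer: -91/128 ≈ -0.71094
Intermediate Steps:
t = 8 (t = -4 + 12 = 8)
S(o) = 1/(2*o)
E(w) = 2*w*(-16 + w) (E(w) = (w - 16)*(w + w) = (-16 + w)*(2*w) = 2*w*(-16 + w))
s(X, M) = -128/M (s(X, M) = (2*8*(-16 + 8))/M = (2*8*(-8))/M = -128/M)
1/s(S(-6), 91) = 1/(-128/91) = -91/128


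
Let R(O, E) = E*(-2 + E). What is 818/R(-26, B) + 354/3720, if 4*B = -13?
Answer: 8130667/169260 ≈ 48.037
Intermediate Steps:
B = -13/4 (B = (1/4)*(-13) = -13/4 ≈ -3.2500)
818/R(-26, B) + 354/3720 = 818/((-13*(-2 - 13/4)/4)) + 354/3720 = 818/((-13/4*(-21/4))) + 354*(1/3720) = 818/(273/16) + 59/620 = 818*(16/273) + 59/620 = 13088/273 + 59/620 = 8130667/169260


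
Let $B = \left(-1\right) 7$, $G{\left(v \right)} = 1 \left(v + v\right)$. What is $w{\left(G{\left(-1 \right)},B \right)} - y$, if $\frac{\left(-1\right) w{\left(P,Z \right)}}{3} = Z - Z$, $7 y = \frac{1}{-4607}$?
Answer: $\frac{1}{32249} \approx 3.1009 \cdot 10^{-5}$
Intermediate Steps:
$G{\left(v \right)} = 2 v$ ($G{\left(v \right)} = 1 \cdot 2 v = 2 v$)
$B = -7$
$y = - \frac{1}{32249}$ ($y = \frac{1}{7 \left(-4607\right)} = \frac{1}{7} \left(- \frac{1}{4607}\right) = - \frac{1}{32249} \approx -3.1009 \cdot 10^{-5}$)
$w{\left(P,Z \right)} = 0$ ($w{\left(P,Z \right)} = - 3 \left(Z - Z\right) = \left(-3\right) 0 = 0$)
$w{\left(G{\left(-1 \right)},B \right)} - y = 0 - - \frac{1}{32249} = 0 + \frac{1}{32249} = \frac{1}{32249}$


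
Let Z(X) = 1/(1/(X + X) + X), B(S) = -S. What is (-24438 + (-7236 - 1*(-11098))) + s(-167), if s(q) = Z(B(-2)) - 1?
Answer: -185189/9 ≈ -20577.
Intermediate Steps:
Z(X) = 1/(X + 1/(2*X)) (Z(X) = 1/(1/(2*X) + X) = 1/(X + 1/(2*X)))
s(q) = -5/9 (s(q) = 2*(-1*(-2))/(1 + 2*(-1*(-2))²) - 1 = 2*2/(1 + 2*2²) - 1 = 2*2/(1 + 2*4) - 1 = 2*2/(1 + 8) - 1 = 2*2/9 - 1 = 2*2*(⅑) - 1 = 4/9 - 1 = -5/9)
(-24438 + (-7236 - 1*(-11098))) + s(-167) = (-24438 + (-7236 - 1*(-11098))) - 5/9 = (-24438 + (-7236 + 11098)) - 5/9 = (-24438 + 3862) - 5/9 = -20576 - 5/9 = -185189/9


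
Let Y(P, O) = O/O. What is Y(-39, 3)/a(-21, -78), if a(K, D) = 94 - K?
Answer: 1/115 ≈ 0.0086956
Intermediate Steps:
Y(P, O) = 1
Y(-39, 3)/a(-21, -78) = 1/(94 - 1*(-21)) = 1/(94 + 21) = 1/115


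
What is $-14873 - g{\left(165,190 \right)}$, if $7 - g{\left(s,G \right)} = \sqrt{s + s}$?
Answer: $-14880 + \sqrt{330} \approx -14862.0$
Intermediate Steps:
$g{\left(s,G \right)} = 7 - \sqrt{2} \sqrt{s}$ ($g{\left(s,G \right)} = 7 - \sqrt{s + s} = 7 - \sqrt{2 s} = 7 - \sqrt{2} \sqrt{s}$)
$-14873 - g{\left(165,190 \right)} = -14873 - \left(7 - \sqrt{2} \sqrt{165}\right) = -14873 - \left(7 - \sqrt{330}\right) = -14880 + \sqrt{330}$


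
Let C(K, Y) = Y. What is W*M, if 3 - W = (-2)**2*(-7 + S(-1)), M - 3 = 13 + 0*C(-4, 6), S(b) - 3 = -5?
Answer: 624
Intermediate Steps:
S(b) = -2 (S(b) = 3 - 5 = -2)
M = 16 (M = 3 + (13 + 0*6) = 3 + (13 + 0) = 3 + 13 = 16)
W = 39 (W = 3 - (-2)**2*(-7 - 2) = 3 - 4*(-9) = 3 - 1*(-36) = 3 + 36 = 39)
W*M = 39*16 = 624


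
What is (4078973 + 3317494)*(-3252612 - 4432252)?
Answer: -56840842975488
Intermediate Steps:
(4078973 + 3317494)*(-3252612 - 4432252) = 7396467*(-7684864) = -56840842975488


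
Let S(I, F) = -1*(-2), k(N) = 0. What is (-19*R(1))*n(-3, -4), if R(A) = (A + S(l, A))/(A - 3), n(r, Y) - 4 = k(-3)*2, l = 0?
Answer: 114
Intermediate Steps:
S(I, F) = 2
n(r, Y) = 4 (n(r, Y) = 4 + 0*2 = 4 + 0 = 4)
R(A) = (2 + A)/(-3 + A) (R(A) = (A + 2)/(A - 3) = (2 + A)/(-3 + A))
(-19*R(1))*n(-3, -4) = -19*(2 + 1)/(-3 + 1)*4 = -19*3/(-2)*4 = -(-19)*3/2*4 = -19*(-3/2)*4 = (57/2)*4 = 114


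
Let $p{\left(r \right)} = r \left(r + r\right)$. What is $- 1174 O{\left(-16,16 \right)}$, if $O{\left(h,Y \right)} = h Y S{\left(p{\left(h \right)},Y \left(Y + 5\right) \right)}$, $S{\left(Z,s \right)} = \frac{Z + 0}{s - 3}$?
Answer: $\frac{153878528}{333} \approx 4.621 \cdot 10^{5}$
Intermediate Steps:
$p{\left(r \right)} = 2 r^{2}$ ($p{\left(r \right)} = r 2 r = 2 r^{2}$)
$S{\left(Z,s \right)} = \frac{Z}{-3 + s}$
$O{\left(h,Y \right)} = \frac{2 Y h^{3}}{-3 + Y \left(5 + Y\right)}$ ($O{\left(h,Y \right)} = h Y \frac{2 h^{2}}{-3 + Y \left(Y + 5\right)} = Y h \frac{2 h^{2}}{-3 + Y \left(5 + Y\right)} = \frac{2 Y h^{3}}{-3 + Y \left(5 + Y\right)}$)
$- 1174 O{\left(-16,16 \right)} = - 1174 \cdot 2 \cdot 16 \left(-16\right)^{3} \frac{1}{-3 + 16 \left(5 + 16\right)} = - 1174 \cdot 2 \cdot 16 \left(-4096\right) \frac{1}{-3 + 16 \cdot 21} = - 1174 \cdot 2 \cdot 16 \left(-4096\right) \frac{1}{-3 + 336} = - 1174 \cdot 2 \cdot 16 \left(-4096\right) \frac{1}{333} = \left(-1174\right) \left(- \frac{131072}{333}\right) = \frac{153878528}{333}$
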